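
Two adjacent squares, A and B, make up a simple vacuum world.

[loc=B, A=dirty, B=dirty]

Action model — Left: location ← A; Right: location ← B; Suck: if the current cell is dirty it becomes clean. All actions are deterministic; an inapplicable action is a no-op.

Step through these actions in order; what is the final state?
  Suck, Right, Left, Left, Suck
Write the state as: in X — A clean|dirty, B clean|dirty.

in A — A clean, B clean

t=1 Suck ⇒ in B — A dirty, B clean
t=2 Right ⇒ in B — A dirty, B clean
t=3 Left ⇒ in A — A dirty, B clean
t=4 Left ⇒ in A — A dirty, B clean
t=5 Suck ⇒ in A — A clean, B clean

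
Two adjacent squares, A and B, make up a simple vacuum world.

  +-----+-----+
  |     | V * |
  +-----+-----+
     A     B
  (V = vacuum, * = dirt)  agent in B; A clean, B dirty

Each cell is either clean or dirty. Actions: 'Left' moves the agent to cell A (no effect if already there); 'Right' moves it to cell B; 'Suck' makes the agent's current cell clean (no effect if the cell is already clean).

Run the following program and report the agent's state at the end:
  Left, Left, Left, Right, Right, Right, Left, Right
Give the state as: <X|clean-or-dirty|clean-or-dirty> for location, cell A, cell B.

<B|clean|dirty>

Left (#1): <A|clean|dirty>
Left (#2): <A|clean|dirty>
Left (#3): <A|clean|dirty>
Right (#4): <B|clean|dirty>
Right (#5): <B|clean|dirty>
Right (#6): <B|clean|dirty>
Left (#7): <A|clean|dirty>
Right (#8): <B|clean|dirty>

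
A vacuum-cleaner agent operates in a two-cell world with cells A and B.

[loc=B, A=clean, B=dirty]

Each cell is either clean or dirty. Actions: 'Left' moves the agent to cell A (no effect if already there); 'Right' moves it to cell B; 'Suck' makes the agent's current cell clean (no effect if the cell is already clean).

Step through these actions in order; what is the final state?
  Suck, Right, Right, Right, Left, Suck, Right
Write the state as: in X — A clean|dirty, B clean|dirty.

in B — A clean, B clean

t=1 Suck ⇒ in B — A clean, B clean
t=2 Right ⇒ in B — A clean, B clean
t=3 Right ⇒ in B — A clean, B clean
t=4 Right ⇒ in B — A clean, B clean
t=5 Left ⇒ in A — A clean, B clean
t=6 Suck ⇒ in A — A clean, B clean
t=7 Right ⇒ in B — A clean, B clean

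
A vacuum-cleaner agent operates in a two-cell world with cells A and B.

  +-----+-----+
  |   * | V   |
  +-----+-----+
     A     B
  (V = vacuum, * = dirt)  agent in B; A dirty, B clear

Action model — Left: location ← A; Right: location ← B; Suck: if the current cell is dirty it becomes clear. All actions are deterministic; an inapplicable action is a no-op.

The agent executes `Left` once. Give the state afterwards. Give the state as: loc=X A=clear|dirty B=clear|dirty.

start: loc=B A=dirty B=clear
step 1/1 (Left): loc=A A=dirty B=clear

loc=A A=dirty B=clear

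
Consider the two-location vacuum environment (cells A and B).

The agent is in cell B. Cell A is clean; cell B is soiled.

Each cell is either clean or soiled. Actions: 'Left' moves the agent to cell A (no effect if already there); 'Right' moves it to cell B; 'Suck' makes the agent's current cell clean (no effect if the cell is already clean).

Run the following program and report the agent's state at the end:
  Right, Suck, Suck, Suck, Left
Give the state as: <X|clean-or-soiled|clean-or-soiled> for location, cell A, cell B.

1. Right → <B|clean|soiled>
2. Suck → <B|clean|clean>
3. Suck → <B|clean|clean>
4. Suck → <B|clean|clean>
5. Left → <A|clean|clean>

<A|clean|clean>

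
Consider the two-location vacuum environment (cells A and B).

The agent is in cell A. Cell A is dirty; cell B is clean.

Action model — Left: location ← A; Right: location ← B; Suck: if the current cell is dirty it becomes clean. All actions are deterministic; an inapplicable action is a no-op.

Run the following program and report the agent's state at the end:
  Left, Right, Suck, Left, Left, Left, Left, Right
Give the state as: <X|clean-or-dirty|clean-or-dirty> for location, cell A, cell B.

t=1 Left ⇒ <A|dirty|clean>
t=2 Right ⇒ <B|dirty|clean>
t=3 Suck ⇒ <B|dirty|clean>
t=4 Left ⇒ <A|dirty|clean>
t=5 Left ⇒ <A|dirty|clean>
t=6 Left ⇒ <A|dirty|clean>
t=7 Left ⇒ <A|dirty|clean>
t=8 Right ⇒ <B|dirty|clean>

<B|dirty|clean>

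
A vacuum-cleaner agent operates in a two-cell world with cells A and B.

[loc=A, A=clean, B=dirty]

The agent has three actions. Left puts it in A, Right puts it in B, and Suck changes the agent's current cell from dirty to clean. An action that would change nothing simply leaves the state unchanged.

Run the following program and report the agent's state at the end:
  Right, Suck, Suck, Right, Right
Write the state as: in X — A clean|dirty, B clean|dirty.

step 1/5 (Right): in B — A clean, B dirty
step 2/5 (Suck): in B — A clean, B clean
step 3/5 (Suck): in B — A clean, B clean
step 4/5 (Right): in B — A clean, B clean
step 5/5 (Right): in B — A clean, B clean

in B — A clean, B clean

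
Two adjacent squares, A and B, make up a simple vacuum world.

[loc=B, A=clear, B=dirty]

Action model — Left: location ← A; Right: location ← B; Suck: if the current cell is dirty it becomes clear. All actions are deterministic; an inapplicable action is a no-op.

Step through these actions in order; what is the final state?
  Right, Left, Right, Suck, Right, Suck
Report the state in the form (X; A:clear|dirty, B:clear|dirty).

step 1/6 (Right): (B; A:clear, B:dirty)
step 2/6 (Left): (A; A:clear, B:dirty)
step 3/6 (Right): (B; A:clear, B:dirty)
step 4/6 (Suck): (B; A:clear, B:clear)
step 5/6 (Right): (B; A:clear, B:clear)
step 6/6 (Suck): (B; A:clear, B:clear)

(B; A:clear, B:clear)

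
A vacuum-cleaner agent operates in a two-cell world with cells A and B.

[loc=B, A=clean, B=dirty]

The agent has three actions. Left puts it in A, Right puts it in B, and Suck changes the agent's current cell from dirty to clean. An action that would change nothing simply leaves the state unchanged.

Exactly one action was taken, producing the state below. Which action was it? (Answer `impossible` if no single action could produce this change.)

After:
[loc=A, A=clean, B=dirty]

Left

try  Left: (A; A:clean, B:dirty)  ← match
try Right: (B; A:clean, B:dirty)
try  Suck: (B; A:clean, B:clean)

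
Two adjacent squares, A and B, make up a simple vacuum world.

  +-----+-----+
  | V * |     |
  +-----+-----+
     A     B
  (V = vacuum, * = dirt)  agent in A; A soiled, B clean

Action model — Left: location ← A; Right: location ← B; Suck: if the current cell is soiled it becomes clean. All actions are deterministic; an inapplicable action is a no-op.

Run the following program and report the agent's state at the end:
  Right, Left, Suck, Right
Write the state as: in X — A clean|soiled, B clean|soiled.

[1] after Right: in B — A soiled, B clean
[2] after Left: in A — A soiled, B clean
[3] after Suck: in A — A clean, B clean
[4] after Right: in B — A clean, B clean

in B — A clean, B clean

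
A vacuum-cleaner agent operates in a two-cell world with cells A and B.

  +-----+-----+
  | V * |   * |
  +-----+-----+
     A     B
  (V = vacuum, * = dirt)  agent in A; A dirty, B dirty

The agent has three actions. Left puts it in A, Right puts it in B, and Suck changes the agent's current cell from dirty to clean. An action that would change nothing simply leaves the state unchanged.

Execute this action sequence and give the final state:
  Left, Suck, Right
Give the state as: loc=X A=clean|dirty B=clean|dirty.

1) do Left; now loc=A A=dirty B=dirty
2) do Suck; now loc=A A=clean B=dirty
3) do Right; now loc=B A=clean B=dirty

loc=B A=clean B=dirty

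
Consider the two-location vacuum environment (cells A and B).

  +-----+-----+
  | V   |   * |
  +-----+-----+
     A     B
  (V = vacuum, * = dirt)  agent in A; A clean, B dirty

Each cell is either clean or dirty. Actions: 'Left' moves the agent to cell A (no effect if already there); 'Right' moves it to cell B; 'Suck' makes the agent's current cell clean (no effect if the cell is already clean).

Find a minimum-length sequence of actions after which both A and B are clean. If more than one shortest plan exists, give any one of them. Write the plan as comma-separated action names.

Right, Suck

Right (#1): loc=B A=clean B=dirty
Suck (#2): loc=B A=clean B=clean
min 2: go B then Suck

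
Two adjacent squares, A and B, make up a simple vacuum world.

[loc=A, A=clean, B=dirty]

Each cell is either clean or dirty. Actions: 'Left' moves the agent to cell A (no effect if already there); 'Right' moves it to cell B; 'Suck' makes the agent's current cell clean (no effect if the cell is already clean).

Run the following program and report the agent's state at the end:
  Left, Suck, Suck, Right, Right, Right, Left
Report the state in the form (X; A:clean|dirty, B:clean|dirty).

t=1 Left ⇒ (A; A:clean, B:dirty)
t=2 Suck ⇒ (A; A:clean, B:dirty)
t=3 Suck ⇒ (A; A:clean, B:dirty)
t=4 Right ⇒ (B; A:clean, B:dirty)
t=5 Right ⇒ (B; A:clean, B:dirty)
t=6 Right ⇒ (B; A:clean, B:dirty)
t=7 Left ⇒ (A; A:clean, B:dirty)

(A; A:clean, B:dirty)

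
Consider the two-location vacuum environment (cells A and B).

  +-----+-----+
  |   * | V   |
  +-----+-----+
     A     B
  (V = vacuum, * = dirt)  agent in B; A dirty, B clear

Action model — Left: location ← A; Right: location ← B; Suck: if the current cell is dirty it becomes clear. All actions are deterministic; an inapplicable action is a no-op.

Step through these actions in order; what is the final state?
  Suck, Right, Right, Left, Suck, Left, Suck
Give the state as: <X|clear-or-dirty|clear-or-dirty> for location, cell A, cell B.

[1] after Suck: <B|dirty|clear>
[2] after Right: <B|dirty|clear>
[3] after Right: <B|dirty|clear>
[4] after Left: <A|dirty|clear>
[5] after Suck: <A|clear|clear>
[6] after Left: <A|clear|clear>
[7] after Suck: <A|clear|clear>

<A|clear|clear>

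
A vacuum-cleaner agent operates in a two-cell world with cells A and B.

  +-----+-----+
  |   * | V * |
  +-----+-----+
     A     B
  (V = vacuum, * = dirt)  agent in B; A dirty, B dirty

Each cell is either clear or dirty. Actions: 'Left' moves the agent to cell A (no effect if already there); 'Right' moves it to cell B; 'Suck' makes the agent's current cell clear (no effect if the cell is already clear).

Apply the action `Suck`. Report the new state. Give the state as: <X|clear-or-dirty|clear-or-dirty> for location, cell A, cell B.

start: <B|dirty|dirty>
1. Suck → <B|dirty|clear>

<B|dirty|clear>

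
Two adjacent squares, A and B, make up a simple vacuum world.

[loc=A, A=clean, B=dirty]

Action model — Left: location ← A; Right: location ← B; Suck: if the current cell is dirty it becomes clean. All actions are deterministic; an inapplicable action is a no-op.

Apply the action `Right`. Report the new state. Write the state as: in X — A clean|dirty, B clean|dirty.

start: in A — A clean, B dirty
1. Right → in B — A clean, B dirty

in B — A clean, B dirty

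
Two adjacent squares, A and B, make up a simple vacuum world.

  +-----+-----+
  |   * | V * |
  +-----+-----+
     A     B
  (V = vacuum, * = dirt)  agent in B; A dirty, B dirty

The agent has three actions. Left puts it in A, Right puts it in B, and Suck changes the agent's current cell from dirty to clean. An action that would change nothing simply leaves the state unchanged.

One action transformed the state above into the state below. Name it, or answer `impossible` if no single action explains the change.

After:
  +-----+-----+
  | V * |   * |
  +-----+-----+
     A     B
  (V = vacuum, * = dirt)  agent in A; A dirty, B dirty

Left

try  Left: in A — A dirty, B dirty  ← match
try Right: in B — A dirty, B dirty
try  Suck: in B — A dirty, B clean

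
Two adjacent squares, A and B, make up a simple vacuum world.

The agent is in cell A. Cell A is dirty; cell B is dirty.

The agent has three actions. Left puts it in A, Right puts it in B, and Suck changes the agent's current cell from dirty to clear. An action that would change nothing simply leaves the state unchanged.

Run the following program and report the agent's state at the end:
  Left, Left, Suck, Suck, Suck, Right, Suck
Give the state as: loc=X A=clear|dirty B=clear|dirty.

loc=B A=clear B=clear

t=1 Left ⇒ loc=A A=dirty B=dirty
t=2 Left ⇒ loc=A A=dirty B=dirty
t=3 Suck ⇒ loc=A A=clear B=dirty
t=4 Suck ⇒ loc=A A=clear B=dirty
t=5 Suck ⇒ loc=A A=clear B=dirty
t=6 Right ⇒ loc=B A=clear B=dirty
t=7 Suck ⇒ loc=B A=clear B=clear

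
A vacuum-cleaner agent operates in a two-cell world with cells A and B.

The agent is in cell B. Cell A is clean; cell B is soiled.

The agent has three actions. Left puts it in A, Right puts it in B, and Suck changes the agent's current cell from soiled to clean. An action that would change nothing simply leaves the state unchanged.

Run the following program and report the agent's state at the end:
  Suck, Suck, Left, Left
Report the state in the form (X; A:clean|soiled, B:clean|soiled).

(A; A:clean, B:clean)

Suck (#1): (B; A:clean, B:clean)
Suck (#2): (B; A:clean, B:clean)
Left (#3): (A; A:clean, B:clean)
Left (#4): (A; A:clean, B:clean)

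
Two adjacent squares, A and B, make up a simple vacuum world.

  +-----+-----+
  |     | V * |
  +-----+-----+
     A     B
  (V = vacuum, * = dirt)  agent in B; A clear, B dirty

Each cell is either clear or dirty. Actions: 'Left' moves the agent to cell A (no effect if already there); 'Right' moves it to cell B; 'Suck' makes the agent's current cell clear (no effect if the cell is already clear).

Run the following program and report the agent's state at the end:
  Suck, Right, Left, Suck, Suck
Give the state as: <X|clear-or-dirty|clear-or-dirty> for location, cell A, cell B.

<A|clear|clear>

t=1 Suck ⇒ <B|clear|clear>
t=2 Right ⇒ <B|clear|clear>
t=3 Left ⇒ <A|clear|clear>
t=4 Suck ⇒ <A|clear|clear>
t=5 Suck ⇒ <A|clear|clear>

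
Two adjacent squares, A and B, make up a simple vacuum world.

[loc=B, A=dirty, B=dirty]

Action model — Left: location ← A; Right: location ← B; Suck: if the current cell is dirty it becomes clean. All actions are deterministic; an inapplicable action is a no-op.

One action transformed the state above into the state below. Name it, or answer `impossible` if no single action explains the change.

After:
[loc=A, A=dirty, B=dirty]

try  Left: <A|dirty|dirty>  ← match
try Right: <B|dirty|dirty>
try  Suck: <B|dirty|clean>

Left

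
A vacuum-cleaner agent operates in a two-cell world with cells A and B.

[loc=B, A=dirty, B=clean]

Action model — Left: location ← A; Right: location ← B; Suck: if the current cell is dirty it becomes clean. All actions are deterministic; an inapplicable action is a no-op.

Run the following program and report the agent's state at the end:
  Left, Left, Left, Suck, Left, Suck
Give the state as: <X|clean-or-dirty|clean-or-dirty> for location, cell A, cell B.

<A|clean|clean>

step 1/6 (Left): <A|dirty|clean>
step 2/6 (Left): <A|dirty|clean>
step 3/6 (Left): <A|dirty|clean>
step 4/6 (Suck): <A|clean|clean>
step 5/6 (Left): <A|clean|clean>
step 6/6 (Suck): <A|clean|clean>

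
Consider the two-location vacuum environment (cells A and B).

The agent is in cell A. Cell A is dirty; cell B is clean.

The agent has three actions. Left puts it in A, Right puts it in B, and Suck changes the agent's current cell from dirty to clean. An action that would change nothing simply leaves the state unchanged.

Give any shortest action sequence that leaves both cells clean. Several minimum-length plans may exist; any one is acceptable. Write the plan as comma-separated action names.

Suck

Suck (#1): <A|clean|clean>
min 1: A is dirty, one Suck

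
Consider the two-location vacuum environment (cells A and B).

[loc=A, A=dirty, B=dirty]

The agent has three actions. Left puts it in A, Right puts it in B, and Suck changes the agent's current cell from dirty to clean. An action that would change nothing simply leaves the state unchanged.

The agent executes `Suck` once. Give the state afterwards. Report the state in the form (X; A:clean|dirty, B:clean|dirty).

(A; A:clean, B:dirty)

start: (A; A:dirty, B:dirty)
1) do Suck; now (A; A:clean, B:dirty)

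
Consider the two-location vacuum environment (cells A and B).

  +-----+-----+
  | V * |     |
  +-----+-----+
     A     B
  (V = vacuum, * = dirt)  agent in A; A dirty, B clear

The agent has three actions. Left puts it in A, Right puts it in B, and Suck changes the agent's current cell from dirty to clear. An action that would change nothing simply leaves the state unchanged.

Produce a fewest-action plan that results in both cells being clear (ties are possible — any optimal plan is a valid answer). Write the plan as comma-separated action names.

[1] after Suck: (A; A:clear, B:clear)
min 1: A is dirty, one Suck

Suck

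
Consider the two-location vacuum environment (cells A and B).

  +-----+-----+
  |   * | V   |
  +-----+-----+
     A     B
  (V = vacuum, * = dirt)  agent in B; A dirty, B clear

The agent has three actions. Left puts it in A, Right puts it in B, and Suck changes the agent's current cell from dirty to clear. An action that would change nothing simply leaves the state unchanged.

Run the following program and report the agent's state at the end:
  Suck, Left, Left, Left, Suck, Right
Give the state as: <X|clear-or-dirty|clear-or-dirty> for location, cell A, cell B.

step 1/6 (Suck): <B|dirty|clear>
step 2/6 (Left): <A|dirty|clear>
step 3/6 (Left): <A|dirty|clear>
step 4/6 (Left): <A|dirty|clear>
step 5/6 (Suck): <A|clear|clear>
step 6/6 (Right): <B|clear|clear>

<B|clear|clear>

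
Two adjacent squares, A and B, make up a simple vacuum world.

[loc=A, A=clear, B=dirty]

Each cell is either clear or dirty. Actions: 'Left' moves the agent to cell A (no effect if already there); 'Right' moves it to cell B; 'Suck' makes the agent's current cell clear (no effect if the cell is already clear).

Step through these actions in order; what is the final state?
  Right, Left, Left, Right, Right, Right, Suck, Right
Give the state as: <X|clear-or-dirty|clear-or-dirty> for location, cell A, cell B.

<B|clear|clear>

1. Right → <B|clear|dirty>
2. Left → <A|clear|dirty>
3. Left → <A|clear|dirty>
4. Right → <B|clear|dirty>
5. Right → <B|clear|dirty>
6. Right → <B|clear|dirty>
7. Suck → <B|clear|clear>
8. Right → <B|clear|clear>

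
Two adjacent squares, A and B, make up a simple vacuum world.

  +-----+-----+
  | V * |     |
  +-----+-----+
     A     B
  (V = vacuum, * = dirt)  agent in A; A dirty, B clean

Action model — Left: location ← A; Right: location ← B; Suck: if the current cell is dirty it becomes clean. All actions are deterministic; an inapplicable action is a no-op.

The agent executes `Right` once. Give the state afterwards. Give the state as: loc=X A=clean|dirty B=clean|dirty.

loc=B A=dirty B=clean

start: loc=A A=dirty B=clean
step 1/1 (Right): loc=B A=dirty B=clean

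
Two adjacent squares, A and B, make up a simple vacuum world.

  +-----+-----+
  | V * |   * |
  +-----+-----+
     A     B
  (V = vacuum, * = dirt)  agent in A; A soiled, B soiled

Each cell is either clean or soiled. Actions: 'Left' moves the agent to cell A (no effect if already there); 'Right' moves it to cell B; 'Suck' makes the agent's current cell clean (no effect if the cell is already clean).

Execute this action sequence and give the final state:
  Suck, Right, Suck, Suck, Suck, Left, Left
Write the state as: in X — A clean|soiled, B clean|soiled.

[1] after Suck: in A — A clean, B soiled
[2] after Right: in B — A clean, B soiled
[3] after Suck: in B — A clean, B clean
[4] after Suck: in B — A clean, B clean
[5] after Suck: in B — A clean, B clean
[6] after Left: in A — A clean, B clean
[7] after Left: in A — A clean, B clean

in A — A clean, B clean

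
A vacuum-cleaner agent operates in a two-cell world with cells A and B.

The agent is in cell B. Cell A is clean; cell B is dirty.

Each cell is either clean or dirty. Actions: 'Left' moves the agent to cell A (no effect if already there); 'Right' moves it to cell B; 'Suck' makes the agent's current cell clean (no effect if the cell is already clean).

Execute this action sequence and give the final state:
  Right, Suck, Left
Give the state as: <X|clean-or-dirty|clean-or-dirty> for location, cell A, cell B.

1. Right → <B|clean|dirty>
2. Suck → <B|clean|clean>
3. Left → <A|clean|clean>

<A|clean|clean>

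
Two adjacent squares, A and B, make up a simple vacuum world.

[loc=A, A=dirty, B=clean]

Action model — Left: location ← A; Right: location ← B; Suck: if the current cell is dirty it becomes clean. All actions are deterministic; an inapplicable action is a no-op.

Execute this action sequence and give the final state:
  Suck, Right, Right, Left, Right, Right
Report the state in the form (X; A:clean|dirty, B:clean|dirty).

(B; A:clean, B:clean)

t=1 Suck ⇒ (A; A:clean, B:clean)
t=2 Right ⇒ (B; A:clean, B:clean)
t=3 Right ⇒ (B; A:clean, B:clean)
t=4 Left ⇒ (A; A:clean, B:clean)
t=5 Right ⇒ (B; A:clean, B:clean)
t=6 Right ⇒ (B; A:clean, B:clean)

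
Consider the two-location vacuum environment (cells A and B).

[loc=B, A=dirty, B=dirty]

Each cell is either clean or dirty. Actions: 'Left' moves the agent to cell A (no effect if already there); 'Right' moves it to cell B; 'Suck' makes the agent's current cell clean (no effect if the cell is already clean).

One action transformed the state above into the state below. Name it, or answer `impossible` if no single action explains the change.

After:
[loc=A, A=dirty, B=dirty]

try  Left: loc=A A=dirty B=dirty  ← match
try Right: loc=B A=dirty B=dirty
try  Suck: loc=B A=dirty B=clean

Left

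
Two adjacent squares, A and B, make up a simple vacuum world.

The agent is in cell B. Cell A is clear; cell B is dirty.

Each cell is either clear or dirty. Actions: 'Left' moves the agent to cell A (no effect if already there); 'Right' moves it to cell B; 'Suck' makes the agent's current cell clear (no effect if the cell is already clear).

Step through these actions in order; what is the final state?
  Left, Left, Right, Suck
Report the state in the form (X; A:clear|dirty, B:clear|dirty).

(B; A:clear, B:clear)

[1] after Left: (A; A:clear, B:dirty)
[2] after Left: (A; A:clear, B:dirty)
[3] after Right: (B; A:clear, B:dirty)
[4] after Suck: (B; A:clear, B:clear)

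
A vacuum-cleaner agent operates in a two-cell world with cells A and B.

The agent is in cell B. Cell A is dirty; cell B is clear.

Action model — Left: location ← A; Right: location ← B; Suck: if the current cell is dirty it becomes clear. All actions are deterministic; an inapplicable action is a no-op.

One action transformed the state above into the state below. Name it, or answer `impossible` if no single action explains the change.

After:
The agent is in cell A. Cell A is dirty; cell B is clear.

try  Left: (A; A:dirty, B:clear)  ← match
try Right: (B; A:dirty, B:clear)
try  Suck: (B; A:dirty, B:clear)

Left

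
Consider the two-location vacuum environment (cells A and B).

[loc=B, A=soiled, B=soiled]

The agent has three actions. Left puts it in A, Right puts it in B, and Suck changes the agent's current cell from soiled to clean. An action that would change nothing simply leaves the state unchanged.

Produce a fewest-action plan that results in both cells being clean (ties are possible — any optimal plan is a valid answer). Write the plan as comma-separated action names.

Suck (#1): <B|soiled|clean>
Left (#2): <A|soiled|clean>
Suck (#3): <A|clean|clean>
min 3: Suck B + move + Suck A

Suck, Left, Suck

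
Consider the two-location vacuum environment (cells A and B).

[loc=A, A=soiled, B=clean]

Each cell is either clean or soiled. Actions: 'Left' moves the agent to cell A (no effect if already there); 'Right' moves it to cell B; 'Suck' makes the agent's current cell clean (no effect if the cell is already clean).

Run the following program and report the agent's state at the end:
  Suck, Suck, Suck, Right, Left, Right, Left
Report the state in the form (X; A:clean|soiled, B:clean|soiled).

[1] after Suck: (A; A:clean, B:clean)
[2] after Suck: (A; A:clean, B:clean)
[3] after Suck: (A; A:clean, B:clean)
[4] after Right: (B; A:clean, B:clean)
[5] after Left: (A; A:clean, B:clean)
[6] after Right: (B; A:clean, B:clean)
[7] after Left: (A; A:clean, B:clean)

(A; A:clean, B:clean)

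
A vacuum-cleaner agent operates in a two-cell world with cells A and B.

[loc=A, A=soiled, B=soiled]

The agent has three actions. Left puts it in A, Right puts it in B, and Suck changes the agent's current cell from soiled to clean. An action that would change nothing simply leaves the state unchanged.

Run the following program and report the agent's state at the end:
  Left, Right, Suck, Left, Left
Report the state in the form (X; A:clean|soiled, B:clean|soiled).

[1] after Left: (A; A:soiled, B:soiled)
[2] after Right: (B; A:soiled, B:soiled)
[3] after Suck: (B; A:soiled, B:clean)
[4] after Left: (A; A:soiled, B:clean)
[5] after Left: (A; A:soiled, B:clean)

(A; A:soiled, B:clean)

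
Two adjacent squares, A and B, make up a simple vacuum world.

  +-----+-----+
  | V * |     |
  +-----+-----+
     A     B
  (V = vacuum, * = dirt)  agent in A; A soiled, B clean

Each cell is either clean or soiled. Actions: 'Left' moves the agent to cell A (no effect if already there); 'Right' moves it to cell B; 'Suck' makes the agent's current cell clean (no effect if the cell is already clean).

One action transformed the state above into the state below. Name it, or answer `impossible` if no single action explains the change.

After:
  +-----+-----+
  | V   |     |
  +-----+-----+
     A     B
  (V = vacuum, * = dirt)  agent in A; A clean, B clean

try  Left: loc=A A=soiled B=clean
try Right: loc=B A=soiled B=clean
try  Suck: loc=A A=clean B=clean  ← match

Suck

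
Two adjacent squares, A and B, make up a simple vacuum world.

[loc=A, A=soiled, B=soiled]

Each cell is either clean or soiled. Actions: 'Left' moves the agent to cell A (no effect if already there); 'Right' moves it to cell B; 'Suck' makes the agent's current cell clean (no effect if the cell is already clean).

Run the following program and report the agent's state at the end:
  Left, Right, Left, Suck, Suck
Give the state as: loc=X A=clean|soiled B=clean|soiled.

Left (#1): loc=A A=soiled B=soiled
Right (#2): loc=B A=soiled B=soiled
Left (#3): loc=A A=soiled B=soiled
Suck (#4): loc=A A=clean B=soiled
Suck (#5): loc=A A=clean B=soiled

loc=A A=clean B=soiled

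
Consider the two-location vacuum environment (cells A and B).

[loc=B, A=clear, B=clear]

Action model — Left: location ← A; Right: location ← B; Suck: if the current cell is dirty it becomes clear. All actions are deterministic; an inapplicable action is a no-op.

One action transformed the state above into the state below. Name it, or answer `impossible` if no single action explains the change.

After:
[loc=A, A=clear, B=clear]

Left

try  Left: <A|clear|clear>  ← match
try Right: <B|clear|clear>
try  Suck: <B|clear|clear>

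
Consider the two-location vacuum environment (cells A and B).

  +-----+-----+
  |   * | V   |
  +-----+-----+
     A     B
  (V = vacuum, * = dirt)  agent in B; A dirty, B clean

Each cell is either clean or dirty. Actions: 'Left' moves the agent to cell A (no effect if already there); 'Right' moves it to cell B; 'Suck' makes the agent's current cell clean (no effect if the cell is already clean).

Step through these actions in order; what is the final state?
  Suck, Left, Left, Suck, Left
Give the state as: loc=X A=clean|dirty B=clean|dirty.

Suck (#1): loc=B A=dirty B=clean
Left (#2): loc=A A=dirty B=clean
Left (#3): loc=A A=dirty B=clean
Suck (#4): loc=A A=clean B=clean
Left (#5): loc=A A=clean B=clean

loc=A A=clean B=clean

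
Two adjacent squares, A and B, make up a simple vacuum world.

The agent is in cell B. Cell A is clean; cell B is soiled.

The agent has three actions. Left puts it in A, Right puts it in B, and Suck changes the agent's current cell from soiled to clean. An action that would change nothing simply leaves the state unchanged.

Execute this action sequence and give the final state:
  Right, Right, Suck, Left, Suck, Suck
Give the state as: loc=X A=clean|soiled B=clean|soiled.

loc=A A=clean B=clean

1. Right → loc=B A=clean B=soiled
2. Right → loc=B A=clean B=soiled
3. Suck → loc=B A=clean B=clean
4. Left → loc=A A=clean B=clean
5. Suck → loc=A A=clean B=clean
6. Suck → loc=A A=clean B=clean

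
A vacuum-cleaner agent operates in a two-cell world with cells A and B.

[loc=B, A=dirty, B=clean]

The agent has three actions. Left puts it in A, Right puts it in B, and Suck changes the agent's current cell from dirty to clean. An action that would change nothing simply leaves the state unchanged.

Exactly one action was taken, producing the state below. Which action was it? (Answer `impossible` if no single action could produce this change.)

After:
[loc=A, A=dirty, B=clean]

try  Left: <A|dirty|clean>  ← match
try Right: <B|dirty|clean>
try  Suck: <B|dirty|clean>

Left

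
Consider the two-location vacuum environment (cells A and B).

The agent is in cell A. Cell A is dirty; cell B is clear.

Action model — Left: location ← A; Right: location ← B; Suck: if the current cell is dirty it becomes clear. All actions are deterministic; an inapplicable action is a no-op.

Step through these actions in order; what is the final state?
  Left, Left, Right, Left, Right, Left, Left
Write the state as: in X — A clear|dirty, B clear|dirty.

step 1/7 (Left): in A — A dirty, B clear
step 2/7 (Left): in A — A dirty, B clear
step 3/7 (Right): in B — A dirty, B clear
step 4/7 (Left): in A — A dirty, B clear
step 5/7 (Right): in B — A dirty, B clear
step 6/7 (Left): in A — A dirty, B clear
step 7/7 (Left): in A — A dirty, B clear

in A — A dirty, B clear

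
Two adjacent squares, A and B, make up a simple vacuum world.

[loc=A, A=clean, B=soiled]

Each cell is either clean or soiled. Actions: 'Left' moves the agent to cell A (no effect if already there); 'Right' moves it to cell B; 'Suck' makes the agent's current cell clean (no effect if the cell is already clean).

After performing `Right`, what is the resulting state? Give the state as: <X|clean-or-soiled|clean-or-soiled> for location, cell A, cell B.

<B|clean|soiled>

start: <A|clean|soiled>
step 1/1 (Right): <B|clean|soiled>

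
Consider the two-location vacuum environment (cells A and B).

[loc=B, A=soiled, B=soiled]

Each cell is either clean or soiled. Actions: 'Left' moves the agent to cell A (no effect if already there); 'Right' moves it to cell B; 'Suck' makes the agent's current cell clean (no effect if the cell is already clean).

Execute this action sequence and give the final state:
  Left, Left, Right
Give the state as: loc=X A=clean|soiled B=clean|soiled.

[1] after Left: loc=A A=soiled B=soiled
[2] after Left: loc=A A=soiled B=soiled
[3] after Right: loc=B A=soiled B=soiled

loc=B A=soiled B=soiled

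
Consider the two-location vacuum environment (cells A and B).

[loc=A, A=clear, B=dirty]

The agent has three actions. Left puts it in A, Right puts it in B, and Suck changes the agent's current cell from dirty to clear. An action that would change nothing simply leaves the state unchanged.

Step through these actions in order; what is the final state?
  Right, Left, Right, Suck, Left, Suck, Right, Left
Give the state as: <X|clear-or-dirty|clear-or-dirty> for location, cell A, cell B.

<A|clear|clear>

1. Right → <B|clear|dirty>
2. Left → <A|clear|dirty>
3. Right → <B|clear|dirty>
4. Suck → <B|clear|clear>
5. Left → <A|clear|clear>
6. Suck → <A|clear|clear>
7. Right → <B|clear|clear>
8. Left → <A|clear|clear>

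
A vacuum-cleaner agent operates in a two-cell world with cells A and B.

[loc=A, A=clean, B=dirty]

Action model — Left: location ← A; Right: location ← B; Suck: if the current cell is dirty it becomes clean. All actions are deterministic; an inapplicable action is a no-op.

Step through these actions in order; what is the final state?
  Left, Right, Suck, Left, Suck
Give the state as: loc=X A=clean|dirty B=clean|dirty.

loc=A A=clean B=clean

Left (#1): loc=A A=clean B=dirty
Right (#2): loc=B A=clean B=dirty
Suck (#3): loc=B A=clean B=clean
Left (#4): loc=A A=clean B=clean
Suck (#5): loc=A A=clean B=clean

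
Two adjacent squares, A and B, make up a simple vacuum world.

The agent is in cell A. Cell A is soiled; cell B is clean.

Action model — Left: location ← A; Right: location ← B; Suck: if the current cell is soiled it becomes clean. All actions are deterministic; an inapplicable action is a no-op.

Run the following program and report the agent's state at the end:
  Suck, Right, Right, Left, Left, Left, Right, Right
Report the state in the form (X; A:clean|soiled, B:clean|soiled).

(B; A:clean, B:clean)

step 1/8 (Suck): (A; A:clean, B:clean)
step 2/8 (Right): (B; A:clean, B:clean)
step 3/8 (Right): (B; A:clean, B:clean)
step 4/8 (Left): (A; A:clean, B:clean)
step 5/8 (Left): (A; A:clean, B:clean)
step 6/8 (Left): (A; A:clean, B:clean)
step 7/8 (Right): (B; A:clean, B:clean)
step 8/8 (Right): (B; A:clean, B:clean)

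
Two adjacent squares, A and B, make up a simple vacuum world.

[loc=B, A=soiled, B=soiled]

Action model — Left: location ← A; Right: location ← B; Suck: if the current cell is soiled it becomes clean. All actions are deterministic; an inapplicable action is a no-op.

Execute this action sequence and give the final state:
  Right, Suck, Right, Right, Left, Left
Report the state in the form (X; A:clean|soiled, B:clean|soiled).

(A; A:soiled, B:clean)

1) do Right; now (B; A:soiled, B:soiled)
2) do Suck; now (B; A:soiled, B:clean)
3) do Right; now (B; A:soiled, B:clean)
4) do Right; now (B; A:soiled, B:clean)
5) do Left; now (A; A:soiled, B:clean)
6) do Left; now (A; A:soiled, B:clean)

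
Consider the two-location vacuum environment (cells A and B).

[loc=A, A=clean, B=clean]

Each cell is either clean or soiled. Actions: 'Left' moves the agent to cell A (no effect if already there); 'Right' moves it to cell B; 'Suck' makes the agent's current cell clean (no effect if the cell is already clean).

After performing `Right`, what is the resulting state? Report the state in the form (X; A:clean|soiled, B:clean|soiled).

(B; A:clean, B:clean)

start: (A; A:clean, B:clean)
1) do Right; now (B; A:clean, B:clean)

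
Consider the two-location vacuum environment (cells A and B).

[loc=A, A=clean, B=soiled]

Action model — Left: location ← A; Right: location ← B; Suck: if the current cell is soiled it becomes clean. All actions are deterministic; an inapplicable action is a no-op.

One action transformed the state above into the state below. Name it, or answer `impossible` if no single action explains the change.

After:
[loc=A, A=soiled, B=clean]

try  Left: (A; A:clean, B:soiled)
try Right: (B; A:clean, B:soiled)
try  Suck: (A; A:clean, B:soiled)
no single action produces the after-state

impossible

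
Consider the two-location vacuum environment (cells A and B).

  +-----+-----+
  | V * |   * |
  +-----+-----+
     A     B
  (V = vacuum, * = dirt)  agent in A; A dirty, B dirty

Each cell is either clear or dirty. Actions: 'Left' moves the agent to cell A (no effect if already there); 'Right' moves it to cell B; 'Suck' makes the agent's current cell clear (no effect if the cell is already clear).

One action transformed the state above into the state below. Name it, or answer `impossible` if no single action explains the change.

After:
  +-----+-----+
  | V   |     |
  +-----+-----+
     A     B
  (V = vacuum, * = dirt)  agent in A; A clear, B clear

try  Left: loc=A A=dirty B=dirty
try Right: loc=B A=dirty B=dirty
try  Suck: loc=A A=clear B=dirty
no single action produces the after-state

impossible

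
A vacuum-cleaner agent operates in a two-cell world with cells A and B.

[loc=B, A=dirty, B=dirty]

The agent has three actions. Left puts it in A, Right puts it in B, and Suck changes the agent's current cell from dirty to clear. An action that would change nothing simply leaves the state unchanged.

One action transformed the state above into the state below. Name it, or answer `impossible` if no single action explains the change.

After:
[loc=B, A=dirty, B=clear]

Suck

try  Left: loc=A A=dirty B=dirty
try Right: loc=B A=dirty B=dirty
try  Suck: loc=B A=dirty B=clear  ← match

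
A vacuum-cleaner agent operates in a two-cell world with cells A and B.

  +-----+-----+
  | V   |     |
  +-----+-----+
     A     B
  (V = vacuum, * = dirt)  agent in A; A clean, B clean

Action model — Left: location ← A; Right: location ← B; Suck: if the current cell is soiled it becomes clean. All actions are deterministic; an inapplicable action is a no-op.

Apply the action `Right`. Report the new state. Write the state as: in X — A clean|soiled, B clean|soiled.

in B — A clean, B clean

start: in A — A clean, B clean
[1] after Right: in B — A clean, B clean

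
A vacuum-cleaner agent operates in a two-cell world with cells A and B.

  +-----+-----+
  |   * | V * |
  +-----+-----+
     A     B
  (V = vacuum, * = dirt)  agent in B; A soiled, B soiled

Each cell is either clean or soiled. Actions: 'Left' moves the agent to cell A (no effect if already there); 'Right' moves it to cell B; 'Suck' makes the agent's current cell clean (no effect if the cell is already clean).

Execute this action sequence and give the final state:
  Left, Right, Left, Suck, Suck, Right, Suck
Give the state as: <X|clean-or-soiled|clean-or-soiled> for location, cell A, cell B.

1) do Left; now <A|soiled|soiled>
2) do Right; now <B|soiled|soiled>
3) do Left; now <A|soiled|soiled>
4) do Suck; now <A|clean|soiled>
5) do Suck; now <A|clean|soiled>
6) do Right; now <B|clean|soiled>
7) do Suck; now <B|clean|clean>

<B|clean|clean>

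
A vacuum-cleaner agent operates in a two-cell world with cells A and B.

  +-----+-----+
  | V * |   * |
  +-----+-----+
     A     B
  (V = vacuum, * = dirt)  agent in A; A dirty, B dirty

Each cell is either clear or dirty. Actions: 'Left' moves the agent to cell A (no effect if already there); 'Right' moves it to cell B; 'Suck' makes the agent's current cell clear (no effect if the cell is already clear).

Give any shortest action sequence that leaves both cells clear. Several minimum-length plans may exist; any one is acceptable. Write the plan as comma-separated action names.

Suck, Right, Suck

Suck (#1): (A; A:clear, B:dirty)
Right (#2): (B; A:clear, B:dirty)
Suck (#3): (B; A:clear, B:clear)
min 3: Suck A + move + Suck B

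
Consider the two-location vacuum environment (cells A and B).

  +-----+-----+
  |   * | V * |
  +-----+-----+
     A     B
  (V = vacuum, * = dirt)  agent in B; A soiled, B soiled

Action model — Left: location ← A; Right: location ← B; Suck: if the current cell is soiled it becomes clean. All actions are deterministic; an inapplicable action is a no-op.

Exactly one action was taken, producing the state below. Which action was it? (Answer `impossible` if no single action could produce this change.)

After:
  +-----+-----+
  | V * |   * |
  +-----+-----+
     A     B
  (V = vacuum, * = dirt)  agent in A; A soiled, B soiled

try  Left: loc=A A=soiled B=soiled  ← match
try Right: loc=B A=soiled B=soiled
try  Suck: loc=B A=soiled B=clean

Left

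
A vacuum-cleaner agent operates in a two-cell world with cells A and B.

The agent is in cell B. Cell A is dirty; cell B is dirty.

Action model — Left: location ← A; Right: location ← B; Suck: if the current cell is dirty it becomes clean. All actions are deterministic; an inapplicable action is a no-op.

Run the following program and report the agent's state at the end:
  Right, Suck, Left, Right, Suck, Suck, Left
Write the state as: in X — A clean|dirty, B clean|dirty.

Right (#1): in B — A dirty, B dirty
Suck (#2): in B — A dirty, B clean
Left (#3): in A — A dirty, B clean
Right (#4): in B — A dirty, B clean
Suck (#5): in B — A dirty, B clean
Suck (#6): in B — A dirty, B clean
Left (#7): in A — A dirty, B clean

in A — A dirty, B clean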